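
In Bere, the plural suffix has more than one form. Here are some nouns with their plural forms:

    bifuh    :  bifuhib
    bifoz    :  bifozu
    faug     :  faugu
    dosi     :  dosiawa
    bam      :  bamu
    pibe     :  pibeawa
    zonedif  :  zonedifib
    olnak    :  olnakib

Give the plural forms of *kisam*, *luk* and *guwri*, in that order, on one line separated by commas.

kisamu, lukib, guwriawa

The suffix is conditioned by the final sound: -ib when the stem ends in a voiceless consonant (*bifuh*, *zonedif*, *olnak*); -u when the stem ends in a voiced consonant (*bifoz*, *faug*, *bam*); -awa when the stem ends in a vowel (*dosi*, *pibe*).
Since the final sound of *kisam* is /m/ (a voiced consonant), it takes -u, giving *kisamu*.
Since the final sound of *luk* is /k/ (a voiceless consonant), it takes -ib, giving *lukib*.
*guwri*: final sound = /i/, a vowel → -awa → *guwriawa*.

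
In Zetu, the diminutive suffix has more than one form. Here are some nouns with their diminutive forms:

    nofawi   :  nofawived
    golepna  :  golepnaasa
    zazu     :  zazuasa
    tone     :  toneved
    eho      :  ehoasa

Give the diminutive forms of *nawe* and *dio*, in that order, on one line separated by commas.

The suffix is conditioned by the last vowel: -ved when the last vowel of the stem is a front vowel (*nofawi*, *tone*); -asa when the last vowel of the stem is a back vowel (*golepna*, *zazu*, *eho*).
The last vowel of *nawe* is /e/, which is a front vowel, so the suffix is -ved, giving *naweved*.
The last vowel of *dio* is /o/, which is a back vowel, so the suffix is -asa, giving *dioasa*.

naweved, dioasa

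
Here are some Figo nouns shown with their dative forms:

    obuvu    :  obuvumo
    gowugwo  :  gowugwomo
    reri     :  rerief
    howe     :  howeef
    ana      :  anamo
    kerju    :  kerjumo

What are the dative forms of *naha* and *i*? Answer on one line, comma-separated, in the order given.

nahamo, ief

The alternation tracks the last vowel of the stem — -ef when the last vowel of the stem is a front vowel (*reri*, *howe*); -mo when the last vowel of the stem is a back vowel (*obuvu*, *gowugwo*, *ana*, *kerju*).
*naha*: last vowel = /a/, a back vowel → -mo → *nahamo*.
*i* — last vowel /i/ (a front vowel) → -ef → *ief*.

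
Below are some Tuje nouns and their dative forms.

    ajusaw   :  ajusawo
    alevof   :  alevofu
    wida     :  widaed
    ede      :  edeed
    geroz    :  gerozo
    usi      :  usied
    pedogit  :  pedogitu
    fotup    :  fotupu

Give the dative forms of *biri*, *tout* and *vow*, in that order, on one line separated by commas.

Looking at the final sound of each stem: -u when the stem ends in a voiceless consonant (*alevof*, *pedogit*, *fotup*); -o when the stem ends in a voiced consonant (*ajusaw*, *geroz*); -ed when the stem ends in a vowel (*wida*, *ede*, *usi*).
The final sound of *biri* is /i/, which is a vowel, so the suffix is -ed, giving *biried*.
The final sound of *tout* is /t/, which is a voiceless consonant, so the suffix is -u, giving *toutu*.
Since the final sound of *vow* is /w/ (a voiced consonant), it takes -o, giving *vowo*.

biried, toutu, vowo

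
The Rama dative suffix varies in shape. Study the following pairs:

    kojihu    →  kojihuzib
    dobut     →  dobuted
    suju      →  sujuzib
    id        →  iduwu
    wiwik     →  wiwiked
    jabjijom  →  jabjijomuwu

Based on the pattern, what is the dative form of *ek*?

The suffix is conditioned by the final sound: -ed when the stem ends in a voiceless consonant (*dobut*, *wiwik*); -uwu when the stem ends in a voiced consonant (*id*, *jabjijom*); -zib when the stem ends in a vowel (*kojihu*, *suju*).
The final sound of *ek* is /k/, which is a voiceless consonant, so the suffix is -ed, giving *eked*.

eked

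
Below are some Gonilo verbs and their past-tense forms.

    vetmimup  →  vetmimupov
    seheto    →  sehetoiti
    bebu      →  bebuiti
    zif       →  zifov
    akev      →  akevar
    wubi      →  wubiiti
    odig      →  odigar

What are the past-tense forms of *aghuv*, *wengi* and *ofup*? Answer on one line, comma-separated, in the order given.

aghuvar, wengiiti, ofupov

The alternation tracks the final sound of the stem — -ov when the stem ends in a voiceless consonant (*vetmimup*, *zif*); -ar when the stem ends in a voiced consonant (*akev*, *odig*); -iti when the stem ends in a vowel (*seheto*, *bebu*, *wubi*).
*aghuv*: final sound = /v/, a voiced consonant → -ar → *aghuvar*.
*wengi* — final sound /i/ (a vowel) → -iti → *wengiiti*.
*ofup*: final sound = /p/, a voiceless consonant → -ov → *ofupov*.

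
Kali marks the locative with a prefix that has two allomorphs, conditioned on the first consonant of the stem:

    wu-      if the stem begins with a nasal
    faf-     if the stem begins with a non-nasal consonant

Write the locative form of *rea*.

*rea*: first consonant = /r/, non-nasal → faf- → *fafrea*.

fafrea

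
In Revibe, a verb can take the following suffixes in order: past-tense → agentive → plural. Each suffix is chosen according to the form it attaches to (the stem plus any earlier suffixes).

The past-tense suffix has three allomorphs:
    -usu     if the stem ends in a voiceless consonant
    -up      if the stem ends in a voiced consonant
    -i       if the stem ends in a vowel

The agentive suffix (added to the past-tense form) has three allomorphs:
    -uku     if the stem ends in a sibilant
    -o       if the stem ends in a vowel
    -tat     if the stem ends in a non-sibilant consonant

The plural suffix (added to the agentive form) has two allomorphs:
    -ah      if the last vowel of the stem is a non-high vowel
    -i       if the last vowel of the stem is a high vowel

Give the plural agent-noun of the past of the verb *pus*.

The final sound of *pus* is /s/, which is a voiceless consonant, so the past-tense suffix is -usu, giving *pususu*.
The final sound of the past-tense form *pususu* is /u/, which is a vowel, so the agentive suffix is -o, giving *pususuo*.
The agentive form *pususuo* — last vowel /o/ (a non-high vowel) → -ah → *pususuoah*.

pususuoah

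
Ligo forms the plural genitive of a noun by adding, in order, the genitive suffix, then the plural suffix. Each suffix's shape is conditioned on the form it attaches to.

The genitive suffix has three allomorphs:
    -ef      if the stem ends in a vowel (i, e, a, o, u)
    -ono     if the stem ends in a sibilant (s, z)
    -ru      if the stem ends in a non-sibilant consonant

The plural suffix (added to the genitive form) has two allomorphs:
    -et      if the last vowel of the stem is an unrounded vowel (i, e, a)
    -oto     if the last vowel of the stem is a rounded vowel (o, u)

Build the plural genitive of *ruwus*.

*ruwus*: final sound = /s/, a sibilant → -ono → *ruwusono*.
The genitive form *ruwusono* — last vowel /o/ (a rounded vowel) → -oto → *ruwusonooto*.

ruwusonooto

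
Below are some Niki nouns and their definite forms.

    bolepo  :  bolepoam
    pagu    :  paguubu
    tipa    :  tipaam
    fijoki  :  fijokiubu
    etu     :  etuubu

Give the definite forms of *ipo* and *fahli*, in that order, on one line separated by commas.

ipoam, fahliubu

Looking at the last vowel of each stem: -ubu when the last vowel of the stem is a high vowel (*pagu*, *fijoki*, *etu*); -am when the last vowel of the stem is a non-high vowel (*bolepo*, *tipa*).
*ipo*: last vowel = /o/, a non-high vowel → -am → *ipoam*.
*fahli* — last vowel /i/ (a high vowel) → -ubu → *fahliubu*.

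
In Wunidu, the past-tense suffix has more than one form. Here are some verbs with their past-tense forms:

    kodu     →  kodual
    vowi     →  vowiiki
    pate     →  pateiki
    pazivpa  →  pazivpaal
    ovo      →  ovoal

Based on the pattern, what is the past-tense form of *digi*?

digiiki

The suffix is conditioned by the last vowel: -iki when the last vowel of the stem is a front vowel (*vowi*, *pate*); -al when the last vowel of the stem is a back vowel (*kodu*, *pazivpa*, *ovo*).
Since the last vowel of *digi* is /i/ (a front vowel), it takes -iki, giving *digiiki*.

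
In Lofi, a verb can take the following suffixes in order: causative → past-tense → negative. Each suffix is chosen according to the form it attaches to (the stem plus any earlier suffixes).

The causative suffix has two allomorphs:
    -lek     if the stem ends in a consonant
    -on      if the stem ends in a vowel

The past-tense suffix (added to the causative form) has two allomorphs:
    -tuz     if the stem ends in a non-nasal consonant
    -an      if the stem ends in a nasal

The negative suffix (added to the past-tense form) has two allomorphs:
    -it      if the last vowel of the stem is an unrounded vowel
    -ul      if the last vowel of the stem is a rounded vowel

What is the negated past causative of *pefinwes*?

pefinweslektuzul

*pefinwes* — final sound /s/ (a consonant) → -lek → *pefinweslek*.
The final consonant of the causative form *pefinweslek* is /k/, which is non-nasal, so the past-tense suffix is -tuz, giving *pefinweslektuz*.
The past-tense form *pefinweslektuz*: last vowel = /u/, a rounded vowel → -ul → *pefinweslektuzul*.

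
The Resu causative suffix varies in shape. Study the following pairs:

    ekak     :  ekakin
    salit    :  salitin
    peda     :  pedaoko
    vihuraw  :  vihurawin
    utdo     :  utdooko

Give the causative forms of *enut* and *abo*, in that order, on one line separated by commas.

Looking at the final sound of each stem: -in when the stem ends in a consonant (*ekak*, *salit*, *vihuraw*); -oko when the stem ends in a vowel (*peda*, *utdo*).
Since the final sound of *enut* is /t/ (a consonant), it takes -in, giving *enutin*.
Since the final sound of *abo* is /o/ (a vowel), it takes -oko, giving *abooko*.

enutin, abooko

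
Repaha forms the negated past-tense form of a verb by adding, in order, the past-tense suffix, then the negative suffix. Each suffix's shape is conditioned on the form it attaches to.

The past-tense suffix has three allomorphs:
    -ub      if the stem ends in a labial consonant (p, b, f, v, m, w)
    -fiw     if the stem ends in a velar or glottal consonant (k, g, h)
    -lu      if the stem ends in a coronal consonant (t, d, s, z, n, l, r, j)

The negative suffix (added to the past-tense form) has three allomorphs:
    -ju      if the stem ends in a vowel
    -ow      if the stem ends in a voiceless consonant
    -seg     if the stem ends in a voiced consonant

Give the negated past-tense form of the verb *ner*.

Since the final consonant of *ner* is /r/ (coronal), it takes -lu, giving *nerlu*.
The past-tense form *nerlu*: final sound = /u/, a vowel → -ju → *nerluju*.

nerluju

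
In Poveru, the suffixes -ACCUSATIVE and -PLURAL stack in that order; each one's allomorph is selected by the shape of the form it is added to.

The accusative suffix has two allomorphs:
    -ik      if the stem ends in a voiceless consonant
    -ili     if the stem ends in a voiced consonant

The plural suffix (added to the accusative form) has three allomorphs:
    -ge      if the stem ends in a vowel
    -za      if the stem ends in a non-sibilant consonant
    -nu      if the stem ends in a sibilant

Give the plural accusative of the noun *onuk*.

onukikza

*onuk* — final consonant /k/ (voiceless) → -ik → *onukik*.
The final sound of the accusative form *onukik* is /k/, which is a non-sibilant consonant, so the plural suffix is -za, giving *onukikza*.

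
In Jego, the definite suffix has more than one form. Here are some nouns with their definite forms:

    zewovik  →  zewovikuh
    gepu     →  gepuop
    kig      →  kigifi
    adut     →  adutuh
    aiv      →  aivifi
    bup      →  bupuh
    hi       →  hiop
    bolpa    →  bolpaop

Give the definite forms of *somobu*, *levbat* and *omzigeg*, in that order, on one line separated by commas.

somobuop, levbatuh, omzigegifi

The pattern is voicing of the final sound: -uh when the stem ends in a voiceless consonant (*zewovik*, *adut*, *bup*); -ifi when the stem ends in a voiced consonant (*kig*, *aiv*); -op when the stem ends in a vowel (*gepu*, *hi*, *bolpa*).
The final sound of *somobu* is /u/, which is a vowel, so the suffix is -op, giving *somobuop*.
*levbat*: final sound = /t/, a voiceless consonant → -uh → *levbatuh*.
Since the final sound of *omzigeg* is /g/ (a voiced consonant), it takes -ifi, giving *omzigegifi*.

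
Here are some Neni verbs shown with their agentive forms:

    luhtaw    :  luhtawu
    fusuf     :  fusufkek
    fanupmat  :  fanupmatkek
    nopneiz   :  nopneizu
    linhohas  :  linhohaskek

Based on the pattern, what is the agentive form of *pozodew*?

pozodewu

The alternation tracks the final consonant of the stem — -kek when the stem ends in a voiceless consonant (*fusuf*, *fanupmat*, *linhohas*); -u when the stem ends in a voiced consonant (*luhtaw*, *nopneiz*).
*pozodew* — final consonant /w/ (voiced) → -u → *pozodewu*.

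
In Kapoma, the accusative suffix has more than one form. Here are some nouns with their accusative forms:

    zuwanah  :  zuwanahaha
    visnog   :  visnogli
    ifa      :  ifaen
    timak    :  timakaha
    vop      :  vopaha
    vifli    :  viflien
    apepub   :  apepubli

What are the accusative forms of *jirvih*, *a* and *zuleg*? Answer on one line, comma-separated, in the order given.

The pattern is voicing of the final sound: -aha when the stem ends in a voiceless consonant (*zuwanah*, *timak*, *vop*); -li when the stem ends in a voiced consonant (*visnog*, *apepub*); -en when the stem ends in a vowel (*ifa*, *vifli*).
*jirvih* — final sound /h/ (a voiceless consonant) → -aha → *jirvihaha*.
The final sound of *a* is /a/, which is a vowel, so the suffix is -en, giving *aen*.
*zuleg* — final sound /g/ (a voiced consonant) → -li → *zulegli*.

jirvihaha, aen, zulegli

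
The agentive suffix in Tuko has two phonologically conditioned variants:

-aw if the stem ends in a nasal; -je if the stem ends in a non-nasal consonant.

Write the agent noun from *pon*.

ponaw

*pon*: final consonant = /n/, a nasal → -aw → *ponaw*.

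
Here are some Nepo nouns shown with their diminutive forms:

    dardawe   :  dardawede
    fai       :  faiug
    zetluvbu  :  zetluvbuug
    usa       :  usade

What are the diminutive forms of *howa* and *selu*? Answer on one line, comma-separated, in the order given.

howade, seluug

The suffix is conditioned by the last vowel: -ug when the last vowel of the stem is a high vowel (*fai*, *zetluvbu*); -de when the last vowel of the stem is a non-high vowel (*dardawe*, *usa*).
*howa*: last vowel = /a/, a non-high vowel → -de → *howade*.
*selu* — last vowel /u/ (a high vowel) → -ug → *seluug*.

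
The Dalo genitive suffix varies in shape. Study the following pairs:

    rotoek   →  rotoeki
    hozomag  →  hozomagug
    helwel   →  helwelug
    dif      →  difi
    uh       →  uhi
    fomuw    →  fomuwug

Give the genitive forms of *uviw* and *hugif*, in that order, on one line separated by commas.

The pattern is voicing of the final consonant: -i when the stem ends in a voiceless consonant (*rotoek*, *dif*, *uh*); -ug when the stem ends in a voiced consonant (*hozomag*, *helwel*, *fomuw*).
*uviw* — final consonant /w/ (voiced) → -ug → *uviwug*.
The final consonant of *hugif* is /f/, which is voiceless, so the suffix is -i, giving *hugifi*.

uviwug, hugifi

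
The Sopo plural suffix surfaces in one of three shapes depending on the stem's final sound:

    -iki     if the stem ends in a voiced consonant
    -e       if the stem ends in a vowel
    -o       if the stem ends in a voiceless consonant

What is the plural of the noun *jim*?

The final sound of *jim* is /m/, which is a voiced consonant, so the suffix is -iki, giving *jimiki*.

jimiki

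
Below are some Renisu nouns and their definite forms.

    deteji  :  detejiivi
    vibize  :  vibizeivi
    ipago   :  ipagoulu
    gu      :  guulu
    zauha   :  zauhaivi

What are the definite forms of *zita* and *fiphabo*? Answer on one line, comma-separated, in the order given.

The pattern is rounding harmony: -ulu when the last vowel of the stem is a rounded vowel (*ipago*, *gu*); -ivi when the last vowel of the stem is an unrounded vowel (*deteji*, *vibize*, *zauha*).
*zita*: last vowel = /a/, an unrounded vowel → -ivi → *zitaivi*.
*fiphabo* — last vowel /o/ (a rounded vowel) → -ulu → *fiphaboulu*.

zitaivi, fiphaboulu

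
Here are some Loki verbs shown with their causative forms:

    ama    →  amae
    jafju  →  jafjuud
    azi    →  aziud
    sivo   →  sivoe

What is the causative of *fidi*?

fidiud

The suffix is conditioned by the last vowel: -ud when the last vowel of the stem is a high vowel (*jafju*, *azi*); -e when the last vowel of the stem is a non-high vowel (*ama*, *sivo*).
Since the last vowel of *fidi* is /i/ (a high vowel), it takes -ud, giving *fidiud*.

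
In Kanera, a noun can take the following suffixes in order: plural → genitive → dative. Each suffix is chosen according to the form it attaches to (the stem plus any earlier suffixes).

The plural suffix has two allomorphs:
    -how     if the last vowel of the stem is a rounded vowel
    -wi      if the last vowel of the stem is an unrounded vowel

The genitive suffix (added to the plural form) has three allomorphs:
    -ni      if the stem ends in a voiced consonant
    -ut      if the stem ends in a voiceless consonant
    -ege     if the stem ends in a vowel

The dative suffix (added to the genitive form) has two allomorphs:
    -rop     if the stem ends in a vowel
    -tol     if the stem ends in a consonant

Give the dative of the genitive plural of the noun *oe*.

oewiegerop

Since the last vowel of *oe* is /e/ (an unrounded vowel), it takes -wi, giving *oewi*.
Since the final sound of the plural form *oewi* is /i/ (a vowel), it takes -ege, giving *oewiege*.
Since the final sound of the genitive form *oewiege* is /e/ (a vowel), it takes -rop, giving *oewiegerop*.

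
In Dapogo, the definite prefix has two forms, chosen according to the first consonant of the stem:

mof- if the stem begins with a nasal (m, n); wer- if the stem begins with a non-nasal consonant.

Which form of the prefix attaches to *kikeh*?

wer-

*kikeh*: first consonant = /k/, non-nasal → wer-.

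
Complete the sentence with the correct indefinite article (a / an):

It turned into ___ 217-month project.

a

The indefinite article is chosen by the initial *sound* of the following word, not its spelling.
The number *217* is spoken "two hundred …", beginning with /tuː/ — a consonant sound.
So the article is *a*: It turned into a 217-month project.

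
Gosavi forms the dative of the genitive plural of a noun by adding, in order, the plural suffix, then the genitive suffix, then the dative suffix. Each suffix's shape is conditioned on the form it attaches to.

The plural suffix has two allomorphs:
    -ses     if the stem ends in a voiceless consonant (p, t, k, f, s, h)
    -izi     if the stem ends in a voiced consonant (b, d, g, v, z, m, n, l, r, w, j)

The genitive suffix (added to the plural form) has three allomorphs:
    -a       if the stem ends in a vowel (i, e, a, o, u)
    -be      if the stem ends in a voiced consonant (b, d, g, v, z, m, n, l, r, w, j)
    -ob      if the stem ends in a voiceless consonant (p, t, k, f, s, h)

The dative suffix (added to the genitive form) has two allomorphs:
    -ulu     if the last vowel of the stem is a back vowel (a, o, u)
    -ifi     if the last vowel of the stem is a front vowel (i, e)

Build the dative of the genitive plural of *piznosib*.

piznosibiziaulu

*piznosib* — final consonant /b/ (voiced) → -izi → *piznosibizi*.
The plural form *piznosibizi*: final sound = /i/, a vowel → -a → *piznosibizia*.
The genitive form *piznosibizia*: last vowel = /a/, a back vowel → -ulu → *piznosibiziaulu*.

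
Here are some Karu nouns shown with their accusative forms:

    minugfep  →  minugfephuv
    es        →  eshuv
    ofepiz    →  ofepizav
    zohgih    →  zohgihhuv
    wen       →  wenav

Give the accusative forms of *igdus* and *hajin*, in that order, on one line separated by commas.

igdushuv, hajinav

The alternation tracks the final consonant of the stem — -huv when the stem ends in a voiceless consonant (*minugfep*, *es*, *zohgih*); -av when the stem ends in a voiced consonant (*ofepiz*, *wen*).
Since the final consonant of *igdus* is /s/ (voiceless), it takes -huv, giving *igdushuv*.
*hajin* — final consonant /n/ (voiced) → -av → *hajinav*.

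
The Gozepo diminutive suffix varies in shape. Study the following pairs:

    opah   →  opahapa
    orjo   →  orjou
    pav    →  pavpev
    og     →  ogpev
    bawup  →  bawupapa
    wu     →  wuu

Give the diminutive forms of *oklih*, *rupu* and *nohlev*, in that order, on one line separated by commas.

The alternation tracks the final sound of the stem — -apa when the stem ends in a voiceless consonant (*opah*, *bawup*); -pev when the stem ends in a voiced consonant (*pav*, *og*); -u when the stem ends in a vowel (*orjo*, *wu*).
Since the final sound of *oklih* is /h/ (a voiceless consonant), it takes -apa, giving *oklihapa*.
*rupu*: final sound = /u/, a vowel → -u → *rupuu*.
Since the final sound of *nohlev* is /v/ (a voiced consonant), it takes -pev, giving *nohlevpev*.

oklihapa, rupuu, nohlevpev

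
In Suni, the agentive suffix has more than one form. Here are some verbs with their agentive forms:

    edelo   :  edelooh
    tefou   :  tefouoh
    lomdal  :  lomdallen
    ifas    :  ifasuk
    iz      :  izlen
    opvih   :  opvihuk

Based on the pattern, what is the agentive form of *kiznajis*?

The pattern is voicing of the final sound: -uk when the stem ends in a voiceless consonant (*ifas*, *opvih*); -len when the stem ends in a voiced consonant (*lomdal*, *iz*); -oh when the stem ends in a vowel (*edelo*, *tefou*).
*kiznajis* — final sound /s/ (a voiceless consonant) → -uk → *kiznajisuk*.

kiznajisuk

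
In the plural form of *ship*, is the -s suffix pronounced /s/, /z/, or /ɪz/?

The stem *ship* ends in a voiceless non-sibilant consonant.
The plural suffix surfaces as /ɪz/ after sibilants, /s/ after other voiceless consonants, and /z/ after other voiced sounds.
So the plural -s on *ship* is pronounced /s/.

/s/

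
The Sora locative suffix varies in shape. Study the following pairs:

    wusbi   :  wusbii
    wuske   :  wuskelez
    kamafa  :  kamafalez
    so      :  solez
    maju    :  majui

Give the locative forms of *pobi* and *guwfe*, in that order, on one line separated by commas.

The suffix is conditioned by the last vowel: -i when the last vowel of the stem is a high vowel (*wusbi*, *maju*); -lez when the last vowel of the stem is a non-high vowel (*wuske*, *kamafa*, *so*).
*pobi*: last vowel = /i/, a high vowel → -i → *pobii*.
*guwfe* — last vowel /e/ (a non-high vowel) → -lez → *guwfelez*.

pobii, guwfelez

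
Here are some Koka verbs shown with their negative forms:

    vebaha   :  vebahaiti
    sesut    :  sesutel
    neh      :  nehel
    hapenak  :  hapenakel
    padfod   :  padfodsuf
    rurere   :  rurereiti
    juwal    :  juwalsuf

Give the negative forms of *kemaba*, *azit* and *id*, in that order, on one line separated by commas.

kemabaiti, azitel, idsuf

The pattern is voicing of the final sound: -el when the stem ends in a voiceless consonant (*sesut*, *neh*, *hapenak*); -suf when the stem ends in a voiced consonant (*padfod*, *juwal*); -iti when the stem ends in a vowel (*vebaha*, *rurere*).
Since the final sound of *kemaba* is /a/ (a vowel), it takes -iti, giving *kemabaiti*.
Since the final sound of *azit* is /t/ (a voiceless consonant), it takes -el, giving *azitel*.
The final sound of *id* is /d/, which is a voiced consonant, so the suffix is -suf, giving *idsuf*.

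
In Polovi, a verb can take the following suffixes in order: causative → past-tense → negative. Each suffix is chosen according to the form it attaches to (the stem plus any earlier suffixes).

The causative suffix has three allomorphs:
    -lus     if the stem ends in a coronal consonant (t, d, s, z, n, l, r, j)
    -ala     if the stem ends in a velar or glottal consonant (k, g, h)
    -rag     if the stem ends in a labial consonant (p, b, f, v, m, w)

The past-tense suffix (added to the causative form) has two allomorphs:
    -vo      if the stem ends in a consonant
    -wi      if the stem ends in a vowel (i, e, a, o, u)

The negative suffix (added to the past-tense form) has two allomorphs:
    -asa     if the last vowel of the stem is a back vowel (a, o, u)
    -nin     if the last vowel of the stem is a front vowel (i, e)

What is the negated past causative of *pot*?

potlusvoasa

*pot* — final consonant /t/ (coronal) → -lus → *potlus*.
The causative form *potlus* — final sound /s/ (a consonant) → -vo → *potlusvo*.
Since the last vowel of the past-tense form *potlusvo* is /o/ (a back vowel), it takes -asa, giving *potlusvoasa*.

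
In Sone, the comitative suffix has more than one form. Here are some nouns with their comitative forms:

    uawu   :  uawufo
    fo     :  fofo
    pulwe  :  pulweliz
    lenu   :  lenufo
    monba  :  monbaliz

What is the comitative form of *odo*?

odofo

The pattern is rounding harmony: -fo when the last vowel of the stem is a rounded vowel (*uawu*, *fo*, *lenu*); -liz when the last vowel of the stem is an unrounded vowel (*pulwe*, *monba*).
Since the last vowel of *odo* is /o/ (a rounded vowel), it takes -fo, giving *odofo*.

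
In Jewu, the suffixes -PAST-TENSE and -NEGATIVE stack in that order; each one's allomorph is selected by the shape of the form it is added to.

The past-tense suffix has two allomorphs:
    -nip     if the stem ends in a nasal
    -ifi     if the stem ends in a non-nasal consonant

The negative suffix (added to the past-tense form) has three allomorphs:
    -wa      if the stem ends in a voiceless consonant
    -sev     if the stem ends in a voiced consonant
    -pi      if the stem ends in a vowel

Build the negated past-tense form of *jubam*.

jubamnipwa

*jubam*: final consonant = /m/, a nasal → -nip → *jubamnip*.
The final sound of the past-tense form *jubamnip* is /p/, which is a voiceless consonant, so the negative suffix is -wa, giving *jubamnipwa*.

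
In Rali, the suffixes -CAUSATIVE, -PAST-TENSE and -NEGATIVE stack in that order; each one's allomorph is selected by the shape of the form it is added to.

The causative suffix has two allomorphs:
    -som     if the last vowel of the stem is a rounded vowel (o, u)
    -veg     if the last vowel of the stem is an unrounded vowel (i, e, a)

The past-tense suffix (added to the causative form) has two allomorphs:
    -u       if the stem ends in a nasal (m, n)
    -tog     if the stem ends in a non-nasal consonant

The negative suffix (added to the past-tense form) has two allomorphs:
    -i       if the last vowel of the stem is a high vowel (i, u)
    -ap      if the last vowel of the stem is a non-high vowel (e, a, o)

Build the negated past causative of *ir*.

irvegtogap

Since the last vowel of *ir* is /i/ (an unrounded vowel), it takes -veg, giving *irveg*.
The causative form *irveg* — final consonant /g/ (non-nasal) → -tog → *irvegtog*.
Since the last vowel of the past-tense form *irvegtog* is /o/ (a non-high vowel), it takes -ap, giving *irvegtogap*.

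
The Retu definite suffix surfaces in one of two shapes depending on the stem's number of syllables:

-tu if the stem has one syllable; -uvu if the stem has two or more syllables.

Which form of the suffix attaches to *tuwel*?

With 2 syllables, *tuwel* takes -uvu.

-uvu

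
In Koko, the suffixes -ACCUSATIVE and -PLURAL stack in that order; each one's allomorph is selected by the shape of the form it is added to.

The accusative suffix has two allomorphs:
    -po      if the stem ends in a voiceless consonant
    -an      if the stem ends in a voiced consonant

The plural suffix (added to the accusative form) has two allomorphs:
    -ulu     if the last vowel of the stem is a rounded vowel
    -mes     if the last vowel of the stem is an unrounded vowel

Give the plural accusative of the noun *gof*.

gofpoulu

Since the final consonant of *gof* is /f/ (voiceless), it takes -po, giving *gofpo*.
The accusative form *gofpo* — last vowel /o/ (a rounded vowel) → -ulu → *gofpoulu*.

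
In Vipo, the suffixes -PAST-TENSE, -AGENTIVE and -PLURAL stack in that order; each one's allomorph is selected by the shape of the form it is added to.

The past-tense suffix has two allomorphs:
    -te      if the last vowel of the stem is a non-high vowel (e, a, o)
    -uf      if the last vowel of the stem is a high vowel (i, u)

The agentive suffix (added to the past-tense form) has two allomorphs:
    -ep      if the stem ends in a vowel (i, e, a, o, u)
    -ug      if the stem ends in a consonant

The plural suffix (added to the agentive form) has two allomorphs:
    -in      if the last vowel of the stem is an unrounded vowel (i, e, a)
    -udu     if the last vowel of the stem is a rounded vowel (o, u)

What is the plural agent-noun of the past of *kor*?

korteepin

*kor* — last vowel /o/ (a non-high vowel) → -te → *korte*.
Since the final sound of the past-tense form *korte* is /e/ (a vowel), it takes -ep, giving *korteep*.
Since the last vowel of the agentive form *korteep* is /e/ (an unrounded vowel), it takes -in, giving *korteepin*.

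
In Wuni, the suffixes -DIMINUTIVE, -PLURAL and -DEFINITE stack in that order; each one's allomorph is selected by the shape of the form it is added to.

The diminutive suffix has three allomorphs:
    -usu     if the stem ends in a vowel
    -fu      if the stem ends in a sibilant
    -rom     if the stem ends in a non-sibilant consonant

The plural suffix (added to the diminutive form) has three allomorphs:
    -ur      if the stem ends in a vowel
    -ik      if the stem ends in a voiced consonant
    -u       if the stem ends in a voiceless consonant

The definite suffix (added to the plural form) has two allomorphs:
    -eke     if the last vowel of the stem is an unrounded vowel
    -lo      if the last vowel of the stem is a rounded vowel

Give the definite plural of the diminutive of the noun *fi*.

Since the final sound of *fi* is /i/ (a vowel), it takes -usu, giving *fiusu*.
Since the final sound of the diminutive form *fiusu* is /u/ (a vowel), it takes -ur, giving *fiusuur*.
Since the last vowel of the plural form *fiusuur* is /u/ (a rounded vowel), it takes -lo, giving *fiusuurlo*.

fiusuurlo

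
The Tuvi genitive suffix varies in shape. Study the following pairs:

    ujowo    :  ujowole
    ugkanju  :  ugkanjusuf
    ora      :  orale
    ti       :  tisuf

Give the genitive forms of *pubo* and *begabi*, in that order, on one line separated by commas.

The alternation tracks the last vowel of the stem — -suf when the last vowel of the stem is a high vowel (*ugkanju*, *ti*); -le when the last vowel of the stem is a non-high vowel (*ujowo*, *ora*).
Since the last vowel of *pubo* is /o/ (a non-high vowel), it takes -le, giving *pubole*.
Since the last vowel of *begabi* is /i/ (a high vowel), it takes -suf, giving *begabisuf*.

pubole, begabisuf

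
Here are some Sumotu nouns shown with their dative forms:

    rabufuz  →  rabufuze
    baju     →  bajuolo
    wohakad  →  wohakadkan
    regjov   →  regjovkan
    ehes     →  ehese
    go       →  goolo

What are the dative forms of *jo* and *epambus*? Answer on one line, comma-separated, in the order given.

joolo, epambuse

The pattern is sibilance of the final sound: -e when the stem ends in a sibilant (*rabufuz*, *ehes*); -kan when the stem ends in a non-sibilant consonant (*wohakad*, *regjov*); -olo when the stem ends in a vowel (*baju*, *go*).
The final sound of *jo* is /o/, which is a vowel, so the suffix is -olo, giving *joolo*.
*epambus*: final sound = /s/, a sibilant → -e → *epambuse*.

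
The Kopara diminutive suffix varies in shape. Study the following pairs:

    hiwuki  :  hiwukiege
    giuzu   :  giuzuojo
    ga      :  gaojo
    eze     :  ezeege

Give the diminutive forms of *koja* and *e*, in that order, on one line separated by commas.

kojaojo, eege

The pattern is front/back vowel harmony: -ege when the last vowel of the stem is a front vowel (*hiwuki*, *eze*); -ojo when the last vowel of the stem is a back vowel (*giuzu*, *ga*).
*koja*: last vowel = /a/, a back vowel → -ojo → *kojaojo*.
Since the last vowel of *e* is /e/ (a front vowel), it takes -ege, giving *eege*.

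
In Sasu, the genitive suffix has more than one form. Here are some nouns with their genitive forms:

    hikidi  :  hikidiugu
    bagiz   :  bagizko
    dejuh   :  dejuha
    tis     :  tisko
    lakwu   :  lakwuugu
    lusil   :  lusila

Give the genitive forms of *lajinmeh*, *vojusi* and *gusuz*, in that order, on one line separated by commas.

Looking at the final sound of each stem: -ko when the stem ends in a sibilant (*bagiz*, *tis*); -a when the stem ends in a non-sibilant consonant (*dejuh*, *lusil*); -ugu when the stem ends in a vowel (*hikidi*, *lakwu*).
*lajinmeh*: final sound = /h/, a non-sibilant consonant → -a → *lajinmeha*.
The final sound of *vojusi* is /i/, which is a vowel, so the suffix is -ugu, giving *vojusiugu*.
*gusuz* — final sound /z/ (a sibilant) → -ko → *gusuzko*.

lajinmeha, vojusiugu, gusuzko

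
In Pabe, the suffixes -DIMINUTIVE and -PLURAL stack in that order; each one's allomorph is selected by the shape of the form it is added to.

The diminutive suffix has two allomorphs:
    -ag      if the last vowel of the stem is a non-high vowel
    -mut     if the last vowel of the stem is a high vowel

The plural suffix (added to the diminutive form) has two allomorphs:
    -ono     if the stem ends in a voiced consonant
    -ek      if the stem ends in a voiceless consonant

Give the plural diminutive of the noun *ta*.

taagono

Since the last vowel of *ta* is /a/ (a non-high vowel), it takes -ag, giving *taag*.
The final consonant of the diminutive form *taag* is /g/, which is voiced, so the plural suffix is -ono, giving *taagono*.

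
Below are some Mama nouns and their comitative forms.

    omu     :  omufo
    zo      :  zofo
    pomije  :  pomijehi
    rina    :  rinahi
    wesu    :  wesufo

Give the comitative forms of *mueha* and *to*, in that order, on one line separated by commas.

muehahi, tofo

The suffix is conditioned by the last vowel: -fo when the last vowel of the stem is a rounded vowel (*omu*, *zo*, *wesu*); -hi when the last vowel of the stem is an unrounded vowel (*pomije*, *rina*).
The last vowel of *mueha* is /a/, which is an unrounded vowel, so the suffix is -hi, giving *muehahi*.
*to* — last vowel /o/ (a rounded vowel) → -fo → *tofo*.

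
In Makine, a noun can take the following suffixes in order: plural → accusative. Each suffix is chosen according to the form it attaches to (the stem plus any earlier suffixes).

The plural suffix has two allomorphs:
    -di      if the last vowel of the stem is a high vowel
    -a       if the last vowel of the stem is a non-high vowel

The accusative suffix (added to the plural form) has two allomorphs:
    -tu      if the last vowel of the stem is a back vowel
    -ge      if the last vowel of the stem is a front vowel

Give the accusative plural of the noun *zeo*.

*zeo* — last vowel /o/ (a non-high vowel) → -a → *zeoa*.
The plural form *zeoa* — last vowel /a/ (a back vowel) → -tu → *zeoatu*.

zeoatu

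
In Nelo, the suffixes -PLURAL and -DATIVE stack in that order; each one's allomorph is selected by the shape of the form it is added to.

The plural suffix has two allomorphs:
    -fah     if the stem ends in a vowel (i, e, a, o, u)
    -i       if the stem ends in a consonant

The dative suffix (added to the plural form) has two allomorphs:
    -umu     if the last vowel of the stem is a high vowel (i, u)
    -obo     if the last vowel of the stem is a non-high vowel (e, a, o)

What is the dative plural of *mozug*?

Since the final sound of *mozug* is /g/ (a consonant), it takes -i, giving *mozugi*.
The plural form *mozugi* — last vowel /i/ (a high vowel) → -umu → *mozugiumu*.

mozugiumu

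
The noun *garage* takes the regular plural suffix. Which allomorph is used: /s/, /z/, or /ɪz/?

/ɪz/

The stem *garage* ends in a sibilant (/s, z, ʃ, ʒ, tʃ, dʒ/).
The plural suffix surfaces as /ɪz/ after sibilants, /s/ after other voiceless consonants, and /z/ after other voiced sounds.
So the plural -s on *garage* is pronounced /ɪz/.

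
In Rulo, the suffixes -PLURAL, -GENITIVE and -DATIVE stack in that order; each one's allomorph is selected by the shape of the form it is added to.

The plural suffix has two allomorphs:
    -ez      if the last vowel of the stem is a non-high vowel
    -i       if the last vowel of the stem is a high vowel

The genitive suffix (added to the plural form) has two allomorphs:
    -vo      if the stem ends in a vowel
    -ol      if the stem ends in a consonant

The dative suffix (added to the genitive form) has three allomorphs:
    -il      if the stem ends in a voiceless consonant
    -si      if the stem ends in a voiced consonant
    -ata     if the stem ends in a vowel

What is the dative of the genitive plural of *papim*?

The last vowel of *papim* is /i/, which is a high vowel, so the plural suffix is -i, giving *papimi*.
The final sound of the plural form *papimi* is /i/, which is a vowel, so the genitive suffix is -vo, giving *papimivo*.
The genitive form *papimivo* — final sound /o/ (a vowel) → -ata → *papimivoata*.

papimivoata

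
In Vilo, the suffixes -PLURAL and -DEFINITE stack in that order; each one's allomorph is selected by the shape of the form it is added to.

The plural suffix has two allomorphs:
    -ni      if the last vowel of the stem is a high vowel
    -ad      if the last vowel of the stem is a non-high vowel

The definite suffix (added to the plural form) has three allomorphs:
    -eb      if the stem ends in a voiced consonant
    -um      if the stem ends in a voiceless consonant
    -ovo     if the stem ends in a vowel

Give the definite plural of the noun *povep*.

povepadeb

The last vowel of *povep* is /e/, which is a non-high vowel, so the plural suffix is -ad, giving *povepad*.
The final sound of the plural form *povepad* is /d/, which is a voiced consonant, so the definite suffix is -eb, giving *povepadeb*.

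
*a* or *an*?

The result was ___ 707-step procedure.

a

The indefinite article is chosen by the initial *sound* of the following word, not its spelling.
The number *707* is spoken "seven hundred …", beginning with /ˈsɛvən/ — a consonant sound.
So the article is *a*: The result was a 707-step procedure.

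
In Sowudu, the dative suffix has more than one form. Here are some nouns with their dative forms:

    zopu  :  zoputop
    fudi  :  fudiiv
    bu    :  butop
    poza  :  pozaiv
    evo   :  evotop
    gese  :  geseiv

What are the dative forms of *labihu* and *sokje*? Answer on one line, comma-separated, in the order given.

The pattern is rounding harmony: -top when the last vowel of the stem is a rounded vowel (*zopu*, *bu*, *evo*); -iv when the last vowel of the stem is an unrounded vowel (*fudi*, *poza*, *gese*).
*labihu* — last vowel /u/ (a rounded vowel) → -top → *labihutop*.
*sokje*: last vowel = /e/, an unrounded vowel → -iv → *sokjeiv*.

labihutop, sokjeiv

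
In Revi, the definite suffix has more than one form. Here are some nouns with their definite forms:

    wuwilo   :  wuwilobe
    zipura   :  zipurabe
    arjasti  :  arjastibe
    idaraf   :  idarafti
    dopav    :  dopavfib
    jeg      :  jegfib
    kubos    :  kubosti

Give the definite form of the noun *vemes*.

The alternation tracks the final sound of the stem — -ti when the stem ends in a voiceless consonant (*idaraf*, *kubos*); -fib when the stem ends in a voiced consonant (*dopav*, *jeg*); -be when the stem ends in a vowel (*wuwilo*, *zipura*, *arjasti*).
The final sound of *vemes* is /s/, which is a voiceless consonant, so the suffix is -ti, giving *vemesti*.

vemesti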